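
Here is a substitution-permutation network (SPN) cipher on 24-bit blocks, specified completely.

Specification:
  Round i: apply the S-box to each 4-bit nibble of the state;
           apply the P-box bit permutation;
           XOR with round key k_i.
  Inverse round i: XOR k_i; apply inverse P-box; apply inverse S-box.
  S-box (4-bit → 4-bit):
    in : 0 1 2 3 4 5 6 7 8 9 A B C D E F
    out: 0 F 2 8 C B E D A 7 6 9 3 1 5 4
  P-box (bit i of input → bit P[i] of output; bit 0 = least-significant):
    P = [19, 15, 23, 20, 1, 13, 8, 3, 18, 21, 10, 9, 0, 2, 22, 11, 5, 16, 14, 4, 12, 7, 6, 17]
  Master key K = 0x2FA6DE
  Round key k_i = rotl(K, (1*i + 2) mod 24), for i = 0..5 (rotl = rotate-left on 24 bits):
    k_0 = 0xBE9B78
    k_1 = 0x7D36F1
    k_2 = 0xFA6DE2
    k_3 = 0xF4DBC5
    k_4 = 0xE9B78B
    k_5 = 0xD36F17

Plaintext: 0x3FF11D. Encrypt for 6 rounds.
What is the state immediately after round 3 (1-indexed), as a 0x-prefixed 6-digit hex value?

s_0 = plaintext = 0x3FF11D
s_1 = Round(s_0, k_0) = 0xD0FC72
s_2 = Round(s_1, k_1) = 0x19A7FB
s_3 = Round(s_2, k_2) = 0xA53A06
s_4 = Round(s_3, k_3) = 0x455735
s_5 = Round(s_4, k_4) = 0xF639F6
s_6 = Round(s_5, k_5) = 0x66A247

0xA53A06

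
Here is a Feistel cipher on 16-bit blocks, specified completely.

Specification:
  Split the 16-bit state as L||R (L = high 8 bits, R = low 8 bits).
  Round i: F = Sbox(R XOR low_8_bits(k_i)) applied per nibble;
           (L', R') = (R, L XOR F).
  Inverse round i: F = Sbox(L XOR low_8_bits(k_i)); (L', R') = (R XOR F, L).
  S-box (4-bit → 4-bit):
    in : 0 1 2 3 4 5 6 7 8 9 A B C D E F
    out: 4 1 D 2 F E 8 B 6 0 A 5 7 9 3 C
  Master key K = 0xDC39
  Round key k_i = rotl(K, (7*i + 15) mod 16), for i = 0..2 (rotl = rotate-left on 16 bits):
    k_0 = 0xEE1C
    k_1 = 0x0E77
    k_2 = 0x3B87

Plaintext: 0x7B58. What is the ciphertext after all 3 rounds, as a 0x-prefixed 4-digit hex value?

0x9A9D

s_0 = plaintext = 0x7B58
s_1 = Round(s_0, k_0) = 0x5884
s_2 = Round(s_1, k_1) = 0x849A
s_3 = Round(s_2, k_2) = 0x9A9D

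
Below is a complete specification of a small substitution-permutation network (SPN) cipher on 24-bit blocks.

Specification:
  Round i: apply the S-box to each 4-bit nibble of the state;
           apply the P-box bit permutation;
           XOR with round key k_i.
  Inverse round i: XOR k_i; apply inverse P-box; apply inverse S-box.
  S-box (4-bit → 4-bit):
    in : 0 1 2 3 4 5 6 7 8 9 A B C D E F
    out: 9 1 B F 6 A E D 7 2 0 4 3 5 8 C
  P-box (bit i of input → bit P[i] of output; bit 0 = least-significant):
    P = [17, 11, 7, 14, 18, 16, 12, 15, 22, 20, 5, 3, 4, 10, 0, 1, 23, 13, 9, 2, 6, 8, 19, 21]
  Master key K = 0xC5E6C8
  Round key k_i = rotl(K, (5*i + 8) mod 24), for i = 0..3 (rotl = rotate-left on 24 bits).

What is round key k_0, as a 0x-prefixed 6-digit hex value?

K = 0xC5E6C8
k_0 = rotl(K, (5*0+8) mod 24) = rotl(K, 8) = 0xE6C8C5

0xE6C8C5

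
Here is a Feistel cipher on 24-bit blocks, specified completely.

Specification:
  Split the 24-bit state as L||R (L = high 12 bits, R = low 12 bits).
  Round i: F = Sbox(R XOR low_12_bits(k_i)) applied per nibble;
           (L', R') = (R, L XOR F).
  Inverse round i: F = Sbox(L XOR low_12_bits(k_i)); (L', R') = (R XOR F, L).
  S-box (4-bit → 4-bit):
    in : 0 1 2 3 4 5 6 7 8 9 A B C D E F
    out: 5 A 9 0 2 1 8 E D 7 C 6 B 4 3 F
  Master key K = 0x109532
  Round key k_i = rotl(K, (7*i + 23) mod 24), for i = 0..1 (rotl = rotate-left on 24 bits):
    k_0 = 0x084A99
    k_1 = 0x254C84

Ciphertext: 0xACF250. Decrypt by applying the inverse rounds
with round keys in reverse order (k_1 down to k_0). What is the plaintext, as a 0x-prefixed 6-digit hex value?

s_0 = ciphertext = 0xACF250
s_1 = InvRound(s_0, k_1) = 0xA76ACF
s_2 = InvRound(s_1, k_0) = 0xFF0A76

0xFF0A76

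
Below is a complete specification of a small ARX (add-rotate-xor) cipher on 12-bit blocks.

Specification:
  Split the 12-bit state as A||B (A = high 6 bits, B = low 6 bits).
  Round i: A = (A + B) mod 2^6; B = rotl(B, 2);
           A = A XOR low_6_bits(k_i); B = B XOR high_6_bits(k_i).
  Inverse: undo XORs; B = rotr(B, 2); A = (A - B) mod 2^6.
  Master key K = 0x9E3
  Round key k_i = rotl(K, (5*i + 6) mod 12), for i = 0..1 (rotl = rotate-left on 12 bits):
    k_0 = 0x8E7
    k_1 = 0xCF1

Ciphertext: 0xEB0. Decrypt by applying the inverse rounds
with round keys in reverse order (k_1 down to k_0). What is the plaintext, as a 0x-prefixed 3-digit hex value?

0x234

s_0 = ciphertext = 0xEB0
s_1 = InvRound(s_0, k_1) = 0x6F0
s_2 = InvRound(s_1, k_0) = 0x234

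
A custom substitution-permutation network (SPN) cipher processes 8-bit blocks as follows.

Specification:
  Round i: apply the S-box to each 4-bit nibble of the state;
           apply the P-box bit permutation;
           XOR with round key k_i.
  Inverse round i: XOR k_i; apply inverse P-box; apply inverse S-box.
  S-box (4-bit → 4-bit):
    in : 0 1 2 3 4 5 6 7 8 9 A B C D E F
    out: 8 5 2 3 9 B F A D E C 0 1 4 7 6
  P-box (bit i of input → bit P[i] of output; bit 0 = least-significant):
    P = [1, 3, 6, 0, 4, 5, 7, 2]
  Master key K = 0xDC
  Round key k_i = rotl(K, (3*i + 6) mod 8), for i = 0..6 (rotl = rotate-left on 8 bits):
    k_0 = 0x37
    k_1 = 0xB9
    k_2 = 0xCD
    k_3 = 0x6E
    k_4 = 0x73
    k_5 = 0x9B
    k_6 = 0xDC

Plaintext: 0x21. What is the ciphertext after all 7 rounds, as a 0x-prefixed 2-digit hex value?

0xFA

s_0 = plaintext = 0x21
s_1 = Round(s_0, k_0) = 0x55
s_2 = Round(s_1, k_1) = 0x86
s_3 = Round(s_2, k_2) = 0x12
s_4 = Round(s_3, k_3) = 0xF6
s_5 = Round(s_4, k_4) = 0x98
s_6 = Round(s_5, k_5) = 0x7C
s_7 = Round(s_6, k_6) = 0xFA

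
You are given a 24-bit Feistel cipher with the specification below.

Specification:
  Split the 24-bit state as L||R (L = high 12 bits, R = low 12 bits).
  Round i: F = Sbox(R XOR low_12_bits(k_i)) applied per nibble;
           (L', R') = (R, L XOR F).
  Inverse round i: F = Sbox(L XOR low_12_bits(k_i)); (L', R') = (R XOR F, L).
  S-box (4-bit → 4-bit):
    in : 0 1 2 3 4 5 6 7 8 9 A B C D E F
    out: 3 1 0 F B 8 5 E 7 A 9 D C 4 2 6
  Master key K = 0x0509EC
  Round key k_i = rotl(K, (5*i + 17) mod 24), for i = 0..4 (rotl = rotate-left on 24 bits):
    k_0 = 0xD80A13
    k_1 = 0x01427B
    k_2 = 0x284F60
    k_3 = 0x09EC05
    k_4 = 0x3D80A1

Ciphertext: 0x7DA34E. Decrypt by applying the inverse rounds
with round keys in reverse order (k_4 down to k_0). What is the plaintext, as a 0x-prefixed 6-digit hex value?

0xCB7E0D

s_0 = ciphertext = 0x7DA34E
s_1 = InvRound(s_0, k_4) = 0xDA37DA
s_2 = InvRound(s_1, k_3) = 0x64FDA3
s_3 = InvRound(s_2, k_2) = 0x7A564F
s_4 = InvRound(s_3, k_1) = 0xE0D7A5
s_5 = InvRound(s_4, k_0) = 0xCB7E0D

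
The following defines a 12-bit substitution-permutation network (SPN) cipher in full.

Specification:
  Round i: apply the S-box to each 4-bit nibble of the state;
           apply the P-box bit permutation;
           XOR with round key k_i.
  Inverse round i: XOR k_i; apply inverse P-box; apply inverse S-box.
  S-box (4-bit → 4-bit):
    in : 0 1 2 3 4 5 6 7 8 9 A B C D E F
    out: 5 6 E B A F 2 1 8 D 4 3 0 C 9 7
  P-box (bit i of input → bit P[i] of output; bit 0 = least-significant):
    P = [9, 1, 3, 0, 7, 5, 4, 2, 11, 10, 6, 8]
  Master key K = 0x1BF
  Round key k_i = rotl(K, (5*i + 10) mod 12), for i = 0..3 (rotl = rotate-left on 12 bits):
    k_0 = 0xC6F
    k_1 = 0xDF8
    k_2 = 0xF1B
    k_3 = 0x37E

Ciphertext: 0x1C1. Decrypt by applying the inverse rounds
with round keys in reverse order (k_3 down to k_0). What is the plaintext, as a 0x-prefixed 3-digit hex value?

0x1C5

s_0 = ciphertext = 0x1C1
s_1 = InvRound(s_0, k_3) = 0xC55
s_2 = InvRound(s_1, k_2) = 0xD8F
s_3 = InvRound(s_2, k_1) = 0xA24
s_4 = InvRound(s_3, k_0) = 0x1C5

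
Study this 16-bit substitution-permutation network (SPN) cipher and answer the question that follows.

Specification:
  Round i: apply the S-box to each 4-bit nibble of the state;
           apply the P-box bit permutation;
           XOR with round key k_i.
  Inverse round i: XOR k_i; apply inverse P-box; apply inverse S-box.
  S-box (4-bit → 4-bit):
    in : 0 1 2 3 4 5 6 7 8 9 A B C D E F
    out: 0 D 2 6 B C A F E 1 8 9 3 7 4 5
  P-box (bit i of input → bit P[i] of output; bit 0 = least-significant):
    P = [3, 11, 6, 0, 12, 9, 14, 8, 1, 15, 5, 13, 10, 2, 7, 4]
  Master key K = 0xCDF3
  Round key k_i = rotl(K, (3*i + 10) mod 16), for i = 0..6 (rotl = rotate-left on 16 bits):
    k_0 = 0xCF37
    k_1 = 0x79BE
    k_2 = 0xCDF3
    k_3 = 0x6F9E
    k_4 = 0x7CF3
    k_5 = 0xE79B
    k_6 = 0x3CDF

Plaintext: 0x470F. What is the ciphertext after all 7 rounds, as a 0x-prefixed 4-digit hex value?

0x3AA8

s_0 = plaintext = 0x470F
s_1 = Round(s_0, k_0) = 0x6B49
s_2 = Round(s_1, k_1) = 0x4AA0
s_3 = Round(s_2, k_2) = 0xE8E7
s_4 = Round(s_3, k_3) = 0x8777
s_5 = Round(s_4, k_4) = 0x870C
s_6 = Round(s_5, k_5) = 0x4F25
s_7 = Round(s_6, k_6) = 0x3AA8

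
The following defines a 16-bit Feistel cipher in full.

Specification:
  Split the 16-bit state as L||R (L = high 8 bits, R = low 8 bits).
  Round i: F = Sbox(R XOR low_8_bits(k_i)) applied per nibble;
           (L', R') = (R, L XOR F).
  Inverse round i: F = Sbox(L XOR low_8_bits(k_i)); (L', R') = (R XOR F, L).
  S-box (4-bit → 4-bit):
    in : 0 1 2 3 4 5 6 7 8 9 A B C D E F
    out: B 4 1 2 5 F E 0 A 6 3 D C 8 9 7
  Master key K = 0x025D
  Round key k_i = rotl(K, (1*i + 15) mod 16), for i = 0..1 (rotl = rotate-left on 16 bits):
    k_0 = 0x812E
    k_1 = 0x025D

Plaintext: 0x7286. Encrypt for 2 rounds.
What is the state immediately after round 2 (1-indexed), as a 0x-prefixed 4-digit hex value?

0x48C9

s_0 = plaintext = 0x7286
s_1 = Round(s_0, k_0) = 0x8648
s_2 = Round(s_1, k_1) = 0x48C9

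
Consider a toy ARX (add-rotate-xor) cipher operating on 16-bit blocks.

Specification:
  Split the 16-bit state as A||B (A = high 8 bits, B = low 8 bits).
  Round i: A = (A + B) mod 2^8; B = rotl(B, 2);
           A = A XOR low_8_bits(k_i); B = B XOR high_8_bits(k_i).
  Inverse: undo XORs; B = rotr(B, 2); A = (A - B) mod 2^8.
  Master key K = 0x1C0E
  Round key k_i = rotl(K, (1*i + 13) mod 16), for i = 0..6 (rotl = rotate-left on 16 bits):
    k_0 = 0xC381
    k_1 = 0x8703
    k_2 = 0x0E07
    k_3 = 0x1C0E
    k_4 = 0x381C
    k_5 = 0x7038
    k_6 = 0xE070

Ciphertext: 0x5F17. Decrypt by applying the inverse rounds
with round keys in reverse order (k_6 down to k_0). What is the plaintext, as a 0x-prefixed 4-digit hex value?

0xE97A

s_0 = ciphertext = 0x5F17
s_1 = InvRound(s_0, k_6) = 0x32FD
s_2 = InvRound(s_1, k_5) = 0xA763
s_3 = InvRound(s_2, k_4) = 0xE5D6
s_4 = InvRound(s_3, k_3) = 0x39B2
s_5 = InvRound(s_4, k_2) = 0x0F2F
s_6 = InvRound(s_5, k_1) = 0xE22A
s_7 = InvRound(s_6, k_0) = 0xE97A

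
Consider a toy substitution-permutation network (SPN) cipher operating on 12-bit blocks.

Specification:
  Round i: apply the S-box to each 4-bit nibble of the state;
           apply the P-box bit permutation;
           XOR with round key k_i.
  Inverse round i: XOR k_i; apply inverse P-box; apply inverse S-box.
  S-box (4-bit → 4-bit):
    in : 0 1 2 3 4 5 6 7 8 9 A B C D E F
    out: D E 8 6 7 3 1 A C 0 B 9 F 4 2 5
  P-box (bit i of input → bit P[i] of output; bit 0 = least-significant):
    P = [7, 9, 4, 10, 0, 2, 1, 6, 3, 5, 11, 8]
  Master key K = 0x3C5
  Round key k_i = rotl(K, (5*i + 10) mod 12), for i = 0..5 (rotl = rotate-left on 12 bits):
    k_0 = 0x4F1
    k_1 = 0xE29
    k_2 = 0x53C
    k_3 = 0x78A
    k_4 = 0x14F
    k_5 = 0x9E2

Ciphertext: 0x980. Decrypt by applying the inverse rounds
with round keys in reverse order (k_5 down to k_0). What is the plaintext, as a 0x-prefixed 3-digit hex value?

s_0 = ciphertext = 0x980
s_1 = InvRound(s_0, k_5) = 0xE89
s_2 = InvRound(s_1, k_4) = 0x81A
s_3 = InvRound(s_2, k_3) = 0x89C
s_4 = InvRound(s_3, k_2) = 0x19B
s_5 = InvRound(s_4, k_1) = 0x1DC
s_6 = InvRound(s_5, k_0) = 0xA52

0xA52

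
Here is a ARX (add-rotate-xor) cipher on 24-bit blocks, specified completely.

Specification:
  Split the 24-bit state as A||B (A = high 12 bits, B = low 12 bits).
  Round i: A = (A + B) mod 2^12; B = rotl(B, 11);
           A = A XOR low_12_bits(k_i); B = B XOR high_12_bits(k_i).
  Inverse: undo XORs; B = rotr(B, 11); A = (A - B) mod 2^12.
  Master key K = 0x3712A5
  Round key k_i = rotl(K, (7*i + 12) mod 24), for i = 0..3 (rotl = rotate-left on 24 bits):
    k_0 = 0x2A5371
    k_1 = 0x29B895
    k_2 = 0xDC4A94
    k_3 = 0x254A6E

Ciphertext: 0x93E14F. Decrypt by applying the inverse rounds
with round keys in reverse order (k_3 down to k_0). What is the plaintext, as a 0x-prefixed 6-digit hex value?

0xE7E0B3

s_0 = ciphertext = 0x93E14F
s_1 = InvRound(s_0, k_3) = 0xD1A636
s_2 = InvRound(s_1, k_2) = 0xFA97E5
s_3 = InvRound(s_2, k_1) = 0xC40AFC
s_4 = InvRound(s_3, k_0) = 0xE7E0B3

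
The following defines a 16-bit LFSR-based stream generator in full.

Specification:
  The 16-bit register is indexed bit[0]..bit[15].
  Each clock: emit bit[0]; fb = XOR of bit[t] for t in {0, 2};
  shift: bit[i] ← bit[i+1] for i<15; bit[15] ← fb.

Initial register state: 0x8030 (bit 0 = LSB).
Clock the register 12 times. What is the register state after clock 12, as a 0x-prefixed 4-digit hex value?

reg_0 = 0x8030
clock 1: out=0, reg = 0x4018
clock 2: out=0, reg = 0x200C
clock 3: out=0, reg = 0x9006
clock 4: out=0, reg = 0xC803
clock 5: out=1, reg = 0xE401
clock 6: out=1, reg = 0xF200
clock 7: out=0, reg = 0x7900
clock 8: out=0, reg = 0x3C80
clock 9: out=0, reg = 0x1E40
clock 10: out=0, reg = 0x0F20
clock 11: out=0, reg = 0x0790
clock 12: out=0, reg = 0x03C8

0x03C8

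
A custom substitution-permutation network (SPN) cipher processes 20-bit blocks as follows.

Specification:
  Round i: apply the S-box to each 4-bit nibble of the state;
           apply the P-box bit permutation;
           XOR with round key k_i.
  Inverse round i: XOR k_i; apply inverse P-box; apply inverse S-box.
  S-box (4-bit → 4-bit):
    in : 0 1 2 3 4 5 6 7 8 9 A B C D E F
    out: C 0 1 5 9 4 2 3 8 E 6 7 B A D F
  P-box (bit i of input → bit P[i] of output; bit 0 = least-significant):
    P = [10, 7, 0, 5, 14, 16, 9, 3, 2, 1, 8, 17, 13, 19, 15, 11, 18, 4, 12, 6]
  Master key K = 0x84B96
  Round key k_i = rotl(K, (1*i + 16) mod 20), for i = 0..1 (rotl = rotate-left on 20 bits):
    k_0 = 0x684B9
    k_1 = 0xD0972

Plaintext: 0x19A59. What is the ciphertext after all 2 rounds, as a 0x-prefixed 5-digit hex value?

s_0 = plaintext = 0x19A59
s_1 = Round(s_0, k_0) = 0xE0F1A
s_2 = Round(s_1, k_1) = 0xB90B5

0xB90B5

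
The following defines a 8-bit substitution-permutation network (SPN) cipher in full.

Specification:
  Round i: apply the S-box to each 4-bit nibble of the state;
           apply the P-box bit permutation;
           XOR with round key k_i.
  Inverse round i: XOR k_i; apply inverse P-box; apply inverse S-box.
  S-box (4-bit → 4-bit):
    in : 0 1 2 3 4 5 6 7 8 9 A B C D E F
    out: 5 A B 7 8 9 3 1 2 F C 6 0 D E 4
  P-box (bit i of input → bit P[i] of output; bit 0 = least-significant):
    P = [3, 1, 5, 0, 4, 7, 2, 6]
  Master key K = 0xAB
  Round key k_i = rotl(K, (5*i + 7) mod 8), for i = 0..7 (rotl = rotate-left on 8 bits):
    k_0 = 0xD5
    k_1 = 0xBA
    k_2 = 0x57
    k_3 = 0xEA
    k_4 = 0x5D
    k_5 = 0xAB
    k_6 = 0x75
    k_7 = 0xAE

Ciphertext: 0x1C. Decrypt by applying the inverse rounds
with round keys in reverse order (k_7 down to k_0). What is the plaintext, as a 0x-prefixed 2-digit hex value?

0xF1

s_0 = ciphertext = 0x1C
s_1 = InvRound(s_0, k_7) = 0x6B
s_2 = InvRound(s_1, k_6) = 0x06
s_3 = InvRound(s_2, k_5) = 0xBD
s_4 = InvRound(s_3, k_4) = 0x1F
s_5 = InvRound(s_4, k_3) = 0x9A
s_6 = InvRound(s_5, k_2) = 0xE5
s_7 = InvRound(s_6, k_1) = 0xD2
s_8 = InvRound(s_7, k_0) = 0xF1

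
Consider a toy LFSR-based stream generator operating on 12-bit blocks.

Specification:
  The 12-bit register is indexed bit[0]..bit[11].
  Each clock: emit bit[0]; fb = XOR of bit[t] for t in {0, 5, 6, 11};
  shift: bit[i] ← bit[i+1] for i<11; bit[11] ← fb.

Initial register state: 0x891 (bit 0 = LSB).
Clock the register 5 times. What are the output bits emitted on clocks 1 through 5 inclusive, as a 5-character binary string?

reg_0 = 0x891
clock 1: out=1, reg = 0x448
clock 2: out=0, reg = 0xA24
clock 3: out=0, reg = 0x512
clock 4: out=0, reg = 0x289
clock 5: out=1, reg = 0x944

10001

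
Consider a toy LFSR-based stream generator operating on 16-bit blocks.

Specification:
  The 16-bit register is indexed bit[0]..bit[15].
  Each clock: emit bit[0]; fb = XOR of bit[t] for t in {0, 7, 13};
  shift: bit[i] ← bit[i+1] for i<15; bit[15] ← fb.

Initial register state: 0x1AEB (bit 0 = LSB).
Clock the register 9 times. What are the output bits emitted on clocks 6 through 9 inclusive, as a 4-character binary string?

reg_0 = 0x1AEB
clock 1: out=1, reg = 0x0D75
clock 2: out=1, reg = 0x86BA
clock 3: out=0, reg = 0xC35D
clock 4: out=1, reg = 0xE1AE
clock 5: out=0, reg = 0x70D7
clock 6: out=1, reg = 0xB86B
clock 7: out=1, reg = 0x5C35
clock 8: out=1, reg = 0xAE1A
clock 9: out=0, reg = 0xD70D

1110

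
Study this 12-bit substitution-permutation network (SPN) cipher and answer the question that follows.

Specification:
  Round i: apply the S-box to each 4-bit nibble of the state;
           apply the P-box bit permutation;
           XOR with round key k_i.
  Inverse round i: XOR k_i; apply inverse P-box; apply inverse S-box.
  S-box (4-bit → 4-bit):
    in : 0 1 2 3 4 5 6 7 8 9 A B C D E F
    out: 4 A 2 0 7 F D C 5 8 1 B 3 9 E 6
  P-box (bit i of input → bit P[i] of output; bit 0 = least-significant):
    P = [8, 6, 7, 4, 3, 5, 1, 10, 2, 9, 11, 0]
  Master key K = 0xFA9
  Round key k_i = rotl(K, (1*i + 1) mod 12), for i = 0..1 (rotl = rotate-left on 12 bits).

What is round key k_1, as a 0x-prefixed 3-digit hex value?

0xEA7

K = 0xFA9
k_0 = rotl(K, (1*0+1) mod 12) = rotl(K, 1) = 0xF53
k_1 = rotl(K, (1*1+1) mod 12) = rotl(K, 2) = 0xEA7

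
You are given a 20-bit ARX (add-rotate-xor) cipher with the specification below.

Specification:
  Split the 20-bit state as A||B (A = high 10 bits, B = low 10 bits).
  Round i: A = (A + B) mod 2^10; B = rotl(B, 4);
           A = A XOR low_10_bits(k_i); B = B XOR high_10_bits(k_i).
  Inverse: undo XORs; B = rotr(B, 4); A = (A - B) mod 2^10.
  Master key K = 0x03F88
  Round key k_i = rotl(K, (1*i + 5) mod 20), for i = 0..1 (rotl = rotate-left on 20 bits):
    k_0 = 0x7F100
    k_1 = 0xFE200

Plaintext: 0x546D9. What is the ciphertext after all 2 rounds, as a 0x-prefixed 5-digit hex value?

s_0 = plaintext = 0x546D9
s_1 = Round(s_0, k_0) = 0x4A867
s_2 = Round(s_1, k_1) = 0xE4589

0xE4589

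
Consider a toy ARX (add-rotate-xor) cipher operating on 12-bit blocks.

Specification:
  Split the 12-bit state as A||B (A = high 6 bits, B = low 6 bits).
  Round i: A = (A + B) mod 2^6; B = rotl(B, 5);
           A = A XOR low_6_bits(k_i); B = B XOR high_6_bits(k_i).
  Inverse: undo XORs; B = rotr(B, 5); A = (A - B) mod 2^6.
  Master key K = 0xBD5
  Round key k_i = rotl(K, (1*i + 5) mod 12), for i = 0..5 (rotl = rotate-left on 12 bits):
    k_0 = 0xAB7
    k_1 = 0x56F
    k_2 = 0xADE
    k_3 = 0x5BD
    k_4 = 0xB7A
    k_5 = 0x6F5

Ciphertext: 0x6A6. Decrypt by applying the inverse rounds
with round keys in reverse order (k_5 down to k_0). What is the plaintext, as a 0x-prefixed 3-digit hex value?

0x033

s_0 = ciphertext = 0x6A6
s_1 = InvRound(s_0, k_5) = 0xD3B
s_2 = InvRound(s_1, k_4) = 0x8AC
s_3 = InvRound(s_2, k_3) = 0xAB5
s_4 = InvRound(s_3, k_2) = 0xE3C
s_5 = InvRound(s_4, k_1) = 0x113
s_6 = InvRound(s_5, k_0) = 0x033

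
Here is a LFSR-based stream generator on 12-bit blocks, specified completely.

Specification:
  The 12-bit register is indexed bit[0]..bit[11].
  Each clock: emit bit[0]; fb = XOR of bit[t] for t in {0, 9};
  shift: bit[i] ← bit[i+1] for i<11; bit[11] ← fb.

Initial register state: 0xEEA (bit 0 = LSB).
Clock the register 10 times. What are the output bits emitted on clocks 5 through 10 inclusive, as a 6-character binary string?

reg_0 = 0xEEA
clock 1: out=0, reg = 0xF75
clock 2: out=1, reg = 0x7BA
clock 3: out=0, reg = 0xBDD
clock 4: out=1, reg = 0x5EE
clock 5: out=0, reg = 0x2F7
clock 6: out=1, reg = 0x17B
clock 7: out=1, reg = 0x8BD
clock 8: out=1, reg = 0xC5E
clock 9: out=0, reg = 0x62F
clock 10: out=1, reg = 0x317

011101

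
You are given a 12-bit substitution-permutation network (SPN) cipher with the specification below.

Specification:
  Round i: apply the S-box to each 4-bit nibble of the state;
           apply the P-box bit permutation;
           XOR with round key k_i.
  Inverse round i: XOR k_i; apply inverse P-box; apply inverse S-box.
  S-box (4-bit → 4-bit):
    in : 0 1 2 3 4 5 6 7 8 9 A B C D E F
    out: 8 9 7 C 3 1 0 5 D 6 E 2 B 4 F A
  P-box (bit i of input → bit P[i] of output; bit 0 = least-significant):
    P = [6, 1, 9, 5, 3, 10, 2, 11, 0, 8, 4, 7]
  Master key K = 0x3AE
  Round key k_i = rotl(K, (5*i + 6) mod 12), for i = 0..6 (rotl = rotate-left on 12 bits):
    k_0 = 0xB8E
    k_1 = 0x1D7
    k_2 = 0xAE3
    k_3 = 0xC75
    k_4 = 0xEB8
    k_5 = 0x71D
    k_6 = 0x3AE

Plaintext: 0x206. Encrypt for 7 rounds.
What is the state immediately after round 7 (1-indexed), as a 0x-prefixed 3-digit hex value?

0xAA6

s_0 = plaintext = 0x206
s_1 = Round(s_0, k_0) = 0x29F
s_2 = Round(s_1, k_1) = 0x4E0
s_3 = Round(s_2, k_2) = 0x7CE
s_4 = Round(s_3, k_3) = 0x20E
s_5 = Round(s_4, k_4) = 0x5CB
s_6 = Round(s_5, k_5) = 0xB16
s_7 = Round(s_6, k_6) = 0xAA6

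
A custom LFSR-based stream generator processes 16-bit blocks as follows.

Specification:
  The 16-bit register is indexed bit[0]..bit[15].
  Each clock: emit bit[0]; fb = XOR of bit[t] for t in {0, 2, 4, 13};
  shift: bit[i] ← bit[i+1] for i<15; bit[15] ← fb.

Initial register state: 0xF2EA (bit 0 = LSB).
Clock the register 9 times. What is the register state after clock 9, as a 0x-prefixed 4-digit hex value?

0x78F9

reg_0 = 0xF2EA
clock 1: out=0, reg = 0xF975
clock 2: out=1, reg = 0x7CBA
clock 3: out=0, reg = 0x3E5D
clock 4: out=1, reg = 0x1F2E
clock 5: out=0, reg = 0x8F97
clock 6: out=1, reg = 0xC7CB
clock 7: out=1, reg = 0xE3E5
clock 8: out=1, reg = 0xF1F2
clock 9: out=0, reg = 0x78F9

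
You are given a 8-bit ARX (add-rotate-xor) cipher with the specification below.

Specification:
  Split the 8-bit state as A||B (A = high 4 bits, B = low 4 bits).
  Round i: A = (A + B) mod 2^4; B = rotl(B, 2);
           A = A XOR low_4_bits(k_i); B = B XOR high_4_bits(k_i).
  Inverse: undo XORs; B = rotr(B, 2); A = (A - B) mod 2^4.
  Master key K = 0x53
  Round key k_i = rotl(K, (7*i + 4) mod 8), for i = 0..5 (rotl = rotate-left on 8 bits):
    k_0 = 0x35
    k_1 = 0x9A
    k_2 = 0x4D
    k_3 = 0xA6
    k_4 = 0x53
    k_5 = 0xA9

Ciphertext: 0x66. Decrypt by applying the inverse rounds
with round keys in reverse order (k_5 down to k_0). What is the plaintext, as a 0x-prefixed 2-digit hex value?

s_0 = ciphertext = 0x66
s_1 = InvRound(s_0, k_5) = 0xC3
s_2 = InvRound(s_1, k_4) = 0x69
s_3 = InvRound(s_2, k_3) = 0x4C
s_4 = InvRound(s_3, k_2) = 0x72
s_5 = InvRound(s_4, k_1) = 0xFE
s_6 = InvRound(s_5, k_0) = 0x37

0x37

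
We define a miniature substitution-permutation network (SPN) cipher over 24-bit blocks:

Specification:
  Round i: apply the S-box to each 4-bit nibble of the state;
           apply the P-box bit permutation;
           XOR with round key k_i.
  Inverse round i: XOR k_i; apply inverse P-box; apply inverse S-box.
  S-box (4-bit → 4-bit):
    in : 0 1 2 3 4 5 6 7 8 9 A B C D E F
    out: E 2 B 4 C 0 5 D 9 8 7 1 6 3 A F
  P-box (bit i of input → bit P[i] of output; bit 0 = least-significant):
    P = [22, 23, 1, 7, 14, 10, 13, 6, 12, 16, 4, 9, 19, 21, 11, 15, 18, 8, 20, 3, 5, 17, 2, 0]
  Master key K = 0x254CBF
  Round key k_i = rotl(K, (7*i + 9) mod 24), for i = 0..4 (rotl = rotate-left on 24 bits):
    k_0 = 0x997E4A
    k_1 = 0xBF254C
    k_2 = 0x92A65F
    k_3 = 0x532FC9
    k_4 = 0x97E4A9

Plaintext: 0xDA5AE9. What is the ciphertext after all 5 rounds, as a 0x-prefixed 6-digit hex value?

0xECCA77

s_0 = plaintext = 0xDA5AE9
s_1 = Round(s_0, k_0) = 0x8E6BBA
s_2 = Round(s_1, k_1) = 0x777C67
s_3 = Round(s_2, k_2) = 0xCF4EE0
s_4 = Round(s_3, k_3) = 0xC4A007
s_5 = Round(s_4, k_4) = 0xECCA77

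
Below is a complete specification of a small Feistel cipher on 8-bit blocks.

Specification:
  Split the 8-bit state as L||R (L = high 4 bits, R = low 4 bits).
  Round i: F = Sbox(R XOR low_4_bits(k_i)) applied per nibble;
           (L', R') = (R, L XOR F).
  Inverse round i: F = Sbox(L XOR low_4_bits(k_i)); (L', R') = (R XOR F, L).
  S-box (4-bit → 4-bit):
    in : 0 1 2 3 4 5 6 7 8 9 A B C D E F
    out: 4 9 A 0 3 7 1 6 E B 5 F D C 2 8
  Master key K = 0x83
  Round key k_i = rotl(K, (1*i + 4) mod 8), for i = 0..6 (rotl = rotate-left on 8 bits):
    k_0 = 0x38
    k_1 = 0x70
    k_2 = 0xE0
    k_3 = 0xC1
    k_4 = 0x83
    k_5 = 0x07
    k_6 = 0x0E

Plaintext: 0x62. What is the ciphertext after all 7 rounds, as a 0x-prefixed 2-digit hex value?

s_0 = plaintext = 0x62
s_1 = Round(s_0, k_0) = 0x23
s_2 = Round(s_1, k_1) = 0x32
s_3 = Round(s_2, k_2) = 0x29
s_4 = Round(s_3, k_3) = 0x9C
s_5 = Round(s_4, k_4) = 0xC1
s_6 = Round(s_5, k_5) = 0x1D
s_7 = Round(s_6, k_6) = 0xD1

0xD1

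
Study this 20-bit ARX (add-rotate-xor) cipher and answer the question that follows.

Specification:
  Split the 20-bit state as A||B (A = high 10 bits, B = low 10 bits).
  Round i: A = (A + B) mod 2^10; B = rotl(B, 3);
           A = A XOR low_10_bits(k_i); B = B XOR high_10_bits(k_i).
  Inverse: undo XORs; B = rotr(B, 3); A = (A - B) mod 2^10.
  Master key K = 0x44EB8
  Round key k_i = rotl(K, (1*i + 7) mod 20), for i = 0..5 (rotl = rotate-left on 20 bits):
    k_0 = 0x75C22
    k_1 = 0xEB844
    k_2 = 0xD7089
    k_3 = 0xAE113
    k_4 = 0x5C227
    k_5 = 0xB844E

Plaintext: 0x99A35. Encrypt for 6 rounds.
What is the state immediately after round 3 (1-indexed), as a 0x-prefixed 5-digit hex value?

0x5BCEC

s_0 = plaintext = 0x99A35
s_1 = Round(s_0, k_0) = 0x2E47B
s_2 = Round(s_1, k_1) = 0x5C076
s_3 = Round(s_2, k_2) = 0x5BCEC
s_4 = Round(s_3, k_3) = 0xD21D9
s_5 = Round(s_4, k_4) = 0xC1BBB
s_6 = Round(s_5, k_5) = 0xA3F3E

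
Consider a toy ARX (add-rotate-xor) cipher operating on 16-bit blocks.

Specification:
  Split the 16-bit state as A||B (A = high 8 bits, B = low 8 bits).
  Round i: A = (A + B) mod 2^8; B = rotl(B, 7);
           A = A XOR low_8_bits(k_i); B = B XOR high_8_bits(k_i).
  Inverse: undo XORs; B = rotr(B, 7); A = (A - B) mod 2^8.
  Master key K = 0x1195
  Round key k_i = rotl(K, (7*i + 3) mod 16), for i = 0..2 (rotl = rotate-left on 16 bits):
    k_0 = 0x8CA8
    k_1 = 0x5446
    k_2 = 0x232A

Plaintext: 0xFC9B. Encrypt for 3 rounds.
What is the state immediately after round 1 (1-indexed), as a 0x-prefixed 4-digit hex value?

0x3F41

s_0 = plaintext = 0xFC9B
s_1 = Round(s_0, k_0) = 0x3F41
s_2 = Round(s_1, k_1) = 0xC6F4
s_3 = Round(s_2, k_2) = 0x9059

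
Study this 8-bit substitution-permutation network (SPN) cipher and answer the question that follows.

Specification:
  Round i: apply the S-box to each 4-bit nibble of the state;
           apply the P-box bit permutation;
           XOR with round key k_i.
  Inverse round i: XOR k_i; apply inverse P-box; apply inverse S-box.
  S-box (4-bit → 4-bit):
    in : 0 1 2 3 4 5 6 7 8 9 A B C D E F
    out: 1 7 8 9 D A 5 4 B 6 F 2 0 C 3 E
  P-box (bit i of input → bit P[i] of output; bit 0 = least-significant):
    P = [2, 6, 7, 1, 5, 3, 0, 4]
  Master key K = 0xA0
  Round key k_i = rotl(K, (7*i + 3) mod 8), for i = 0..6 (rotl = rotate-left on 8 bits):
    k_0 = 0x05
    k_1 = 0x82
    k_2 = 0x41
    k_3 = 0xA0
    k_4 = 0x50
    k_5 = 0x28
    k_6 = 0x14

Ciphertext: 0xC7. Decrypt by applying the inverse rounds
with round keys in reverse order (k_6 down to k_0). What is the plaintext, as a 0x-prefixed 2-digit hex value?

s_0 = ciphertext = 0xC7
s_1 = InvRound(s_0, k_6) = 0xDF
s_2 = InvRound(s_1, k_5) = 0x4A
s_3 = InvRound(s_2, k_4) = 0x52
s_4 = InvRound(s_3, k_3) = 0x3F
s_5 = InvRound(s_4, k_2) = 0x88
s_6 = InvRound(s_5, k_1) = 0xB2
s_7 = InvRound(s_6, k_0) = 0x44

0x44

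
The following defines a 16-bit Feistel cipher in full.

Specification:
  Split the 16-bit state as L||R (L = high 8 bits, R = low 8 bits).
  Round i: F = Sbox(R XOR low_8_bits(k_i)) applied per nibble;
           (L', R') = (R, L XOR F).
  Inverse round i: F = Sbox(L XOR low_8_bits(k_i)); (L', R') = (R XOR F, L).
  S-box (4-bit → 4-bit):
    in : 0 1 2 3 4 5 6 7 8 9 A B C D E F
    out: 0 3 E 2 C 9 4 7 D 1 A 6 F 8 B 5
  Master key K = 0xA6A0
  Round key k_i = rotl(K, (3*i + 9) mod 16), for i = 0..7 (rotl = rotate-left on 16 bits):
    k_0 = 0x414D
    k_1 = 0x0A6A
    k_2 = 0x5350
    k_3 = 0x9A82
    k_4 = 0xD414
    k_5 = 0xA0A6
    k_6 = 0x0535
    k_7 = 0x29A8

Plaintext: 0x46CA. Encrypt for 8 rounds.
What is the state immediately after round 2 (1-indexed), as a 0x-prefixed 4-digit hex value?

0x919C

s_0 = plaintext = 0x46CA
s_1 = Round(s_0, k_0) = 0xCA91
s_2 = Round(s_1, k_1) = 0x919C
s_3 = Round(s_2, k_2) = 0x9C6E
s_4 = Round(s_3, k_3) = 0x6E23
s_5 = Round(s_4, k_4) = 0x2349
s_6 = Round(s_5, k_5) = 0x4996
s_7 = Round(s_6, k_6) = 0x96EB
s_8 = Round(s_7, k_7) = 0xEB54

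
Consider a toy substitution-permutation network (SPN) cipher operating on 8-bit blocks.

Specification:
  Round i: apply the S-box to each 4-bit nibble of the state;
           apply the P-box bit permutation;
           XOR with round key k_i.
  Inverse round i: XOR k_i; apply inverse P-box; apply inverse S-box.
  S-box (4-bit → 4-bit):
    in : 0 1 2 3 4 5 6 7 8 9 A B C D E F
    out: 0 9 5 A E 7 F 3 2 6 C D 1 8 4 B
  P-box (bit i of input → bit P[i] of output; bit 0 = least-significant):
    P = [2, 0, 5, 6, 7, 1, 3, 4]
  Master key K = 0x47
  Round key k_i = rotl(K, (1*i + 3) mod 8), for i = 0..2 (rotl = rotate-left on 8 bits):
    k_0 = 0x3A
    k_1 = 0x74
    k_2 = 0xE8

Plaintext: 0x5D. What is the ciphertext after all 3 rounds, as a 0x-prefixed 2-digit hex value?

0x85

s_0 = plaintext = 0x5D
s_1 = Round(s_0, k_0) = 0xF0
s_2 = Round(s_1, k_1) = 0xE6
s_3 = Round(s_2, k_2) = 0x85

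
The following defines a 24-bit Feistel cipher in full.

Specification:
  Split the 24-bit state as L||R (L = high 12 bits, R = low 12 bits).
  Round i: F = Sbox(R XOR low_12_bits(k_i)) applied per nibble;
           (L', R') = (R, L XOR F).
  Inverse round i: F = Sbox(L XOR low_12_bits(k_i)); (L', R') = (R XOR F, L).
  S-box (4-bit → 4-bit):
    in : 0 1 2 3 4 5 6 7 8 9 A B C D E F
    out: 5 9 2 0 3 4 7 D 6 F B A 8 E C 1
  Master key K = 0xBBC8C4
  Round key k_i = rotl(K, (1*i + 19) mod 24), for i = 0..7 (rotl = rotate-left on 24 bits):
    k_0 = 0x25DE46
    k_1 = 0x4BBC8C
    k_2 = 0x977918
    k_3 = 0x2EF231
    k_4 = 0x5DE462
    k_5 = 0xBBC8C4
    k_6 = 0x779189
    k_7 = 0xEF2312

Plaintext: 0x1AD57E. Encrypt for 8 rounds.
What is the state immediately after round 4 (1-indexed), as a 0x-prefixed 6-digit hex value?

s_0 = plaintext = 0x1AD57E
s_1 = Round(s_0, k_0) = 0x57EBAB
s_2 = Round(s_1, k_1) = 0xBAB853
s_3 = Round(s_2, k_2) = 0x853291
s_4 = Round(s_3, k_3) = 0x291DE6
s_5 = Round(s_4, k_4) = 0xDE6DF2
s_6 = Round(s_5, k_5) = 0xDF29E1
s_7 = Round(s_6, k_6) = 0x9E1B84
s_8 = Round(s_7, k_7) = 0xB84F16

0x291DE6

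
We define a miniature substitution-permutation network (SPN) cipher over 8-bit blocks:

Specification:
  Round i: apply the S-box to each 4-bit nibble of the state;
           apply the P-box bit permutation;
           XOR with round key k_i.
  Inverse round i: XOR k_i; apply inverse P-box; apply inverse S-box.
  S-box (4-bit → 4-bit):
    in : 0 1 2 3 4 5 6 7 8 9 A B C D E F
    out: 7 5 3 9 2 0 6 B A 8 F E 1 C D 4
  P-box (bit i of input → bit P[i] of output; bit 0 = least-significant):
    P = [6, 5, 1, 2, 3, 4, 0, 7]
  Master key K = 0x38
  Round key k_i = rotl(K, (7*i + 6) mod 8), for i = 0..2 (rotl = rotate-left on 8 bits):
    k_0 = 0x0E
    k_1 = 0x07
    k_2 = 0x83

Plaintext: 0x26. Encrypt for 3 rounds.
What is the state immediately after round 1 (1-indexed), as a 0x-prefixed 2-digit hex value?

s_0 = plaintext = 0x26
s_1 = Round(s_0, k_0) = 0x34
s_2 = Round(s_1, k_1) = 0xAF
s_3 = Round(s_2, k_2) = 0x18

0x34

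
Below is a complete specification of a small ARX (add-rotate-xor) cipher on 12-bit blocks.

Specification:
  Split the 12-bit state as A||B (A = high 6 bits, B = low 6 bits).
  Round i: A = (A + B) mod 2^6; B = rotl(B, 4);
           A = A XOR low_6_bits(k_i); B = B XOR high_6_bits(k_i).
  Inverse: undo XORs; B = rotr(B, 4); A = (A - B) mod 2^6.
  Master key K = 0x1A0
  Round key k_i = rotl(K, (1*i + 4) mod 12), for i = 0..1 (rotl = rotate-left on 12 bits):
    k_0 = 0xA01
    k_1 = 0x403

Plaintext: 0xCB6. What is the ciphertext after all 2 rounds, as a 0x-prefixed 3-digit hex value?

0xB41

s_0 = plaintext = 0xCB6
s_1 = Round(s_0, k_0) = 0xA45
s_2 = Round(s_1, k_1) = 0xB41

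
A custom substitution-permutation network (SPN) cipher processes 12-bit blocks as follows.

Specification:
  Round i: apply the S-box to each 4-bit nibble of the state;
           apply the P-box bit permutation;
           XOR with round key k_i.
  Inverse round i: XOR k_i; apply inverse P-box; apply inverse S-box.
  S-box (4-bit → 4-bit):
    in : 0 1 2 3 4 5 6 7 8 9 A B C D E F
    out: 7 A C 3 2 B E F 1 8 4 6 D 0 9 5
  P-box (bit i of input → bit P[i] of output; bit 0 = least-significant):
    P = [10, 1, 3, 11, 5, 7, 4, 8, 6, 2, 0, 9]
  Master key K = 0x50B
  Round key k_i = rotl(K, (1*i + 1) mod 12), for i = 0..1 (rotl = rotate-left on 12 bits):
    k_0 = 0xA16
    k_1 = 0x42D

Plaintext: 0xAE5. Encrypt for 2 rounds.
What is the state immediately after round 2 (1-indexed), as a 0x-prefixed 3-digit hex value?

s_0 = plaintext = 0xAE5
s_1 = Round(s_0, k_0) = 0x735
s_2 = Round(s_1, k_1) = 0xACA

0xACA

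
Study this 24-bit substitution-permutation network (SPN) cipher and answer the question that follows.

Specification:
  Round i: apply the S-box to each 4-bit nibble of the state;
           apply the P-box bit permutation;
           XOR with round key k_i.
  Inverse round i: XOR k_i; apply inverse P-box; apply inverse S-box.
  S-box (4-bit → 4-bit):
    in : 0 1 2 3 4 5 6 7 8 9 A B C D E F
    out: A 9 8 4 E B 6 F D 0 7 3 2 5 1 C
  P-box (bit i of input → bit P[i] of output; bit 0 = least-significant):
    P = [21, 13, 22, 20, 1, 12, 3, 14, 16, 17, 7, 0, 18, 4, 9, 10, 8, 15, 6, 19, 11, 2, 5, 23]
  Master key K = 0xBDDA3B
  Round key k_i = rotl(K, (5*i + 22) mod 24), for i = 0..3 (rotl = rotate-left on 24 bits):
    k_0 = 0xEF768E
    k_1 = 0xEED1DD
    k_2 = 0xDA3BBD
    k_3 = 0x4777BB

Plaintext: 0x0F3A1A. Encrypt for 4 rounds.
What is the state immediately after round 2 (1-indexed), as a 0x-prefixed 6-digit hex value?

0x100510

s_0 = plaintext = 0x0F3A1A
s_1 = Round(s_0, k_0) = 0x041448
s_2 = Round(s_1, k_1) = 0x100510
s_3 = Round(s_2, k_2) = 0x41D7AE
s_4 = Round(s_3, k_3) = 0xE86414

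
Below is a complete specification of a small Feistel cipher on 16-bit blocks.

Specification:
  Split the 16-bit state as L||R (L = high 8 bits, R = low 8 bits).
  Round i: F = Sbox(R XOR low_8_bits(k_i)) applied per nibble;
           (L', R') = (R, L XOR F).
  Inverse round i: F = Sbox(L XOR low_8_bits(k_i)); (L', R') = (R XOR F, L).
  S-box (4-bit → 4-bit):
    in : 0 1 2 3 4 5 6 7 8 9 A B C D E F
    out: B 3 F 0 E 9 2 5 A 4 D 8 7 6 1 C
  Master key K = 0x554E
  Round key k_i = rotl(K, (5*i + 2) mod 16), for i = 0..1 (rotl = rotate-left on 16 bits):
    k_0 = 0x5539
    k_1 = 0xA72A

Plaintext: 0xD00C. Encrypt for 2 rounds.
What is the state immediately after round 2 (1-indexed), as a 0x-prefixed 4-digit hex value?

s_0 = plaintext = 0xD00C
s_1 = Round(s_0, k_0) = 0x0CD9
s_2 = Round(s_1, k_1) = 0xD9CC

0xD9CC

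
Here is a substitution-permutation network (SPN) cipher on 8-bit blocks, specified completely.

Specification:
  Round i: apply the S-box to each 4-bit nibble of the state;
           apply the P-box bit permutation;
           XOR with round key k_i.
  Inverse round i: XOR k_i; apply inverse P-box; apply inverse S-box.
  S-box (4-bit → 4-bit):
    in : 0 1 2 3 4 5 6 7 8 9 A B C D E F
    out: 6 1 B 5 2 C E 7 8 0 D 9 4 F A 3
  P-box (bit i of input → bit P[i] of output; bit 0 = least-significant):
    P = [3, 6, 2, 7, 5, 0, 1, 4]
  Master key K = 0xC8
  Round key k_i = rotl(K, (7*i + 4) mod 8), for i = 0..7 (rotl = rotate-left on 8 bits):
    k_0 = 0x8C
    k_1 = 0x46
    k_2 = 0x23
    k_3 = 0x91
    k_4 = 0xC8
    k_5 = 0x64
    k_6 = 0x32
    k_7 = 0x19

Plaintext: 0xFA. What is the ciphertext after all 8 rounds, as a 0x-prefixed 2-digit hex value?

s_0 = plaintext = 0xFA
s_1 = Round(s_0, k_0) = 0x21
s_2 = Round(s_1, k_1) = 0x7F
s_3 = Round(s_2, k_2) = 0x48
s_4 = Round(s_3, k_3) = 0x10
s_5 = Round(s_4, k_4) = 0xAC
s_6 = Round(s_5, k_5) = 0x52
s_7 = Round(s_6, k_6) = 0xE8
s_8 = Round(s_7, k_7) = 0x88

0x88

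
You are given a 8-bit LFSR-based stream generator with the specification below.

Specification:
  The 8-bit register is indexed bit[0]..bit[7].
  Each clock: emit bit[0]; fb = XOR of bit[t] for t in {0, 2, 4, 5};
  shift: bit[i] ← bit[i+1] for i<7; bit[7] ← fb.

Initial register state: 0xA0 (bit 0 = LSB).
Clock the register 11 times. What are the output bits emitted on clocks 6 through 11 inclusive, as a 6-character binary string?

reg_0 = 0xA0
clock 1: out=0, reg = 0xD0
clock 2: out=0, reg = 0xE8
clock 3: out=0, reg = 0xF4
clock 4: out=0, reg = 0xFA
clock 5: out=0, reg = 0x7D
clock 6: out=1, reg = 0x3E
clock 7: out=0, reg = 0x9F
clock 8: out=1, reg = 0xCF
clock 9: out=1, reg = 0x67
clock 10: out=1, reg = 0xB3
clock 11: out=1, reg = 0xD9

101111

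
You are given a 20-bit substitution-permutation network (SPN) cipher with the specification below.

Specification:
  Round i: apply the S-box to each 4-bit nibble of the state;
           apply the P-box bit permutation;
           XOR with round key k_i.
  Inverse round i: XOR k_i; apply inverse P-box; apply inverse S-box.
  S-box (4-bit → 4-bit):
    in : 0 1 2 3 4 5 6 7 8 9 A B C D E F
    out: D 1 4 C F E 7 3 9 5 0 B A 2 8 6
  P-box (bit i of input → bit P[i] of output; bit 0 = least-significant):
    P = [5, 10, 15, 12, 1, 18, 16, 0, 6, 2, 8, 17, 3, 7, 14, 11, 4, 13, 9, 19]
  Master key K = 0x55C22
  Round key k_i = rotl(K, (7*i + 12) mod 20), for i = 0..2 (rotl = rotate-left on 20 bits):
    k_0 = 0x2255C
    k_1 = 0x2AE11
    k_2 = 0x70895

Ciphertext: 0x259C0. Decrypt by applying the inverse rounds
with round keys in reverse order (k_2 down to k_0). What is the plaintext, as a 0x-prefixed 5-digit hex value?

s_0 = ciphertext = 0x259C0
s_1 = InvRound(s_0, k_2) = 0x1265E
s_2 = InvRound(s_1, k_1) = 0xA8B02
s_3 = InvRound(s_2, k_0) = 0x4871F

0x4871F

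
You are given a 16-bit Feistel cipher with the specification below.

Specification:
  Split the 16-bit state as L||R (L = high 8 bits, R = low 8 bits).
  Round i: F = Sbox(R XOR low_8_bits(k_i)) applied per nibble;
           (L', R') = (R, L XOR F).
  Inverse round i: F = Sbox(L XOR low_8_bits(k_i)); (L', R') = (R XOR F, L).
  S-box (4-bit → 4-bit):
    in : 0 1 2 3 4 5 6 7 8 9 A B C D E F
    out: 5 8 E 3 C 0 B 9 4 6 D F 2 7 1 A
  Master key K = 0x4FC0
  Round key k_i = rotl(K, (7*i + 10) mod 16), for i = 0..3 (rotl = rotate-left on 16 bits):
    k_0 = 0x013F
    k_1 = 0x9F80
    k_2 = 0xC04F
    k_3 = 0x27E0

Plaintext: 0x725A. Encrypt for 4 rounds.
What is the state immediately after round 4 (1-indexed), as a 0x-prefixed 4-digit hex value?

0xBD93

s_0 = plaintext = 0x725A
s_1 = Round(s_0, k_0) = 0x5AC2
s_2 = Round(s_1, k_1) = 0xC294
s_3 = Round(s_2, k_2) = 0x94BD
s_4 = Round(s_3, k_3) = 0xBD93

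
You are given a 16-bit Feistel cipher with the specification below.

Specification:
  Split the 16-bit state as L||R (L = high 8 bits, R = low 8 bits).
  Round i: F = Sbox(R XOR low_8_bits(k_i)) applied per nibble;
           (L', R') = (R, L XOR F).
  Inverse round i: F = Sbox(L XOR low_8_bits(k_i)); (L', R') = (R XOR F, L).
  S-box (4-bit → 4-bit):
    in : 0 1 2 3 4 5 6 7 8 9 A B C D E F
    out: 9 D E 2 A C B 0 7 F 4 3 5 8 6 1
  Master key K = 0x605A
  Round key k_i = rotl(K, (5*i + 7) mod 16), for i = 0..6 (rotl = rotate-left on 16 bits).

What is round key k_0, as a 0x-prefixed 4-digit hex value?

K = 0x605A
k_0 = rotl(K, (5*0+7) mod 16) = rotl(K, 7) = 0x2D30

0x2D30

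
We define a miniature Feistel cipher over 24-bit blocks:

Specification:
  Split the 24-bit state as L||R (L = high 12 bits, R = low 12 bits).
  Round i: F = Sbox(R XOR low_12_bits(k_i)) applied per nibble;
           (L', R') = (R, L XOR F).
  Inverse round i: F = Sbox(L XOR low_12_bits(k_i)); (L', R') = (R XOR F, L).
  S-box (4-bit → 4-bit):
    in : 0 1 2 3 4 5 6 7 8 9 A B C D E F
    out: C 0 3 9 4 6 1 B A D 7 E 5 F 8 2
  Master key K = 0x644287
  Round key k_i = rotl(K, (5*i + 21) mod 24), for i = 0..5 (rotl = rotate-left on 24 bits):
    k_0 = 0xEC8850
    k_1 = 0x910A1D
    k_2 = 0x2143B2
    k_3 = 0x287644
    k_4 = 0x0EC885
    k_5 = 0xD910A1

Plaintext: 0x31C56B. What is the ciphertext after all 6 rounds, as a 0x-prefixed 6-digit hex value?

0x26D726

s_0 = plaintext = 0x31C56B
s_1 = Round(s_0, k_0) = 0x56BC82
s_2 = Round(s_1, k_1) = 0xC824B9
s_3 = Round(s_2, k_2) = 0x4B974C
s_4 = Round(s_3, k_3) = 0x74C473
s_5 = Round(s_4, k_4) = 0x47326D
s_6 = Round(s_5, k_5) = 0x26D726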